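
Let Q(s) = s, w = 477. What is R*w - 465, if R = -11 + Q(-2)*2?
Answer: -7620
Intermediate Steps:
R = -15 (R = -11 - 2*2 = -11 - 4 = -15)
R*w - 465 = -15*477 - 465 = -7155 - 465 = -7620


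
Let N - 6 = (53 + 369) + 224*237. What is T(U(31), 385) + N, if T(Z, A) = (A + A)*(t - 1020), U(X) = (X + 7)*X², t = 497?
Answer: -349194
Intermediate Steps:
N = 53516 (N = 6 + ((53 + 369) + 224*237) = 6 + (422 + 53088) = 6 + 53510 = 53516)
U(X) = X²*(7 + X) (U(X) = (7 + X)*X² = X²*(7 + X))
T(Z, A) = -1046*A (T(Z, A) = (A + A)*(497 - 1020) = (2*A)*(-523) = -1046*A)
T(U(31), 385) + N = -1046*385 + 53516 = -402710 + 53516 = -349194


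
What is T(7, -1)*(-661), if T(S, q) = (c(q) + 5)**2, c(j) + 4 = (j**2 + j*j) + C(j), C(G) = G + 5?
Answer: -32389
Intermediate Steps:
C(G) = 5 + G
c(j) = 1 + j + 2*j**2 (c(j) = -4 + ((j**2 + j*j) + (5 + j)) = -4 + ((j**2 + j**2) + (5 + j)) = -4 + (2*j**2 + (5 + j)) = -4 + (5 + j + 2*j**2) = 1 + j + 2*j**2)
T(S, q) = (6 + q + 2*q**2)**2 (T(S, q) = ((1 + q + 2*q**2) + 5)**2 = (6 + q + 2*q**2)**2)
T(7, -1)*(-661) = (6 - 1 + 2*(-1)**2)**2*(-661) = (6 - 1 + 2*1)**2*(-661) = (6 - 1 + 2)**2*(-661) = 7**2*(-661) = 49*(-661) = -32389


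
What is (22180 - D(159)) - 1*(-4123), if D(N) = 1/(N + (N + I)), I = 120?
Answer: 11520713/438 ≈ 26303.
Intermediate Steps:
D(N) = 1/(120 + 2*N) (D(N) = 1/(N + (N + 120)) = 1/(N + (120 + N)) = 1/(120 + 2*N))
(22180 - D(159)) - 1*(-4123) = (22180 - 1/(2*(60 + 159))) - 1*(-4123) = (22180 - 1/(2*219)) + 4123 = (22180 - 1*1/438) + 4123 = (22180 - 1/438) + 4123 = 9714839/438 + 4123 = 11520713/438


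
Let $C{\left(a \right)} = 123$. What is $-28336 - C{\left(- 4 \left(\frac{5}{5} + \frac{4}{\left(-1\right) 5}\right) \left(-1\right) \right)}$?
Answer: $-28459$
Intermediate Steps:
$-28336 - C{\left(- 4 \left(\frac{5}{5} + \frac{4}{\left(-1\right) 5}\right) \left(-1\right) \right)} = -28336 - 123 = -28459$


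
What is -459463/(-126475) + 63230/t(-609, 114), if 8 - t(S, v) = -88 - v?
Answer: 809350148/2655975 ≈ 304.73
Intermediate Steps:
t(S, v) = 96 + v (t(S, v) = 8 - (-88 - v) = 8 + (88 + v) = 96 + v)
-459463/(-126475) + 63230/t(-609, 114) = -459463/(-126475) + 63230/(96 + 114) = -459463*(-1/126475) + 63230/210 = 459463/126475 + 63230*(1/210) = 459463/126475 + 6323/21 = 809350148/2655975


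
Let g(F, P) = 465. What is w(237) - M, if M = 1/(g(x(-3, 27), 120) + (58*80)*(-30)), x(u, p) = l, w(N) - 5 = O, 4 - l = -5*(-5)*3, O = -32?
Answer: -3745844/138735 ≈ -27.000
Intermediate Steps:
l = -71 (l = 4 - (-5*(-5))*3 = 4 - 25*3 = 4 - 1*75 = 4 - 75 = -71)
w(N) = -27 (w(N) = 5 - 32 = -27)
x(u, p) = -71
M = -1/138735 (M = 1/(465 + (58*80)*(-30)) = 1/(465 + 4640*(-30)) = 1/(465 - 139200) = 1/(-138735) = -1/138735 ≈ -7.2080e-6)
w(237) - M = -27 - 1*(-1/138735) = -27 + 1/138735 = -3745844/138735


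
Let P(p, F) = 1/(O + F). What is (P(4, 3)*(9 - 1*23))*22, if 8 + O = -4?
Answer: 308/9 ≈ 34.222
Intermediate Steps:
O = -12 (O = -8 - 4 = -12)
P(p, F) = 1/(-12 + F)
(P(4, 3)*(9 - 1*23))*22 = ((9 - 1*23)/(-12 + 3))*22 = ((9 - 23)/(-9))*22 = -1/9*(-14)*22 = (14/9)*22 = 308/9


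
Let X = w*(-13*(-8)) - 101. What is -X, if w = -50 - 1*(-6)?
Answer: 4677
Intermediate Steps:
w = -44 (w = -50 + 6 = -44)
X = -4677 (X = -(-572)*(-8) - 101 = -44*104 - 101 = -4576 - 101 = -4677)
-X = -1*(-4677) = 4677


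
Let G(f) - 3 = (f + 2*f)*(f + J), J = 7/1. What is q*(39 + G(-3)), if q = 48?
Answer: 288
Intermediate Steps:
J = 7 (J = 7*1 = 7)
G(f) = 3 + 3*f*(7 + f) (G(f) = 3 + (f + 2*f)*(f + 7) = 3 + (3*f)*(7 + f) = 3 + 3*f*(7 + f))
q*(39 + G(-3)) = 48*(39 + (3 + 3*(-3)² + 21*(-3))) = 48*(39 + (3 + 3*9 - 63)) = 48*(39 + (3 + 27 - 63)) = 48*(39 - 33) = 48*6 = 288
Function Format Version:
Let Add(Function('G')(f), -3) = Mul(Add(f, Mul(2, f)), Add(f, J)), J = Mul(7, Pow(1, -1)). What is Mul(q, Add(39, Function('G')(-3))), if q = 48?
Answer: 288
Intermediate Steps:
J = 7 (J = Mul(7, 1) = 7)
Function('G')(f) = Add(3, Mul(3, f, Add(7, f))) (Function('G')(f) = Add(3, Mul(Add(f, Mul(2, f)), Add(f, 7))) = Add(3, Mul(Mul(3, f), Add(7, f))) = Add(3, Mul(3, f, Add(7, f))))
Mul(q, Add(39, Function('G')(-3))) = Mul(48, Add(39, Add(3, Mul(3, Pow(-3, 2)), Mul(21, -3)))) = Mul(48, Add(39, Add(3, Mul(3, 9), -63))) = Mul(48, Add(39, Add(3, 27, -63))) = Mul(48, Add(39, -33)) = Mul(48, 6) = 288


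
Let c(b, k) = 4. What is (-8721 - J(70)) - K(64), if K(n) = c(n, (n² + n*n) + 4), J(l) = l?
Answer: -8795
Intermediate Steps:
K(n) = 4
(-8721 - J(70)) - K(64) = (-8721 - 1*70) - 1*4 = (-8721 - 70) - 4 = -8791 - 4 = -8795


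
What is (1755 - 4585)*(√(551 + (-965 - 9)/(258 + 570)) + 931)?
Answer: -2634730 - 1415*√10470842/69 ≈ -2.7011e+6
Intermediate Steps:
(1755 - 4585)*(√(551 + (-965 - 9)/(258 + 570)) + 931) = -2830*(√(551 - 974/828) + 931) = -2830*(√(551 - 974*1/828) + 931) = -2830*(√(551 - 487/414) + 931) = -2830*(√(227627/414) + 931) = -2830*(√10470842/138 + 931) = -2830*(931 + √10470842/138) = -2634730 - 1415*√10470842/69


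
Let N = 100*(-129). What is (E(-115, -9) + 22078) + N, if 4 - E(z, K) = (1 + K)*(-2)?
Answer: 9166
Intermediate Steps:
E(z, K) = 6 + 2*K (E(z, K) = 4 - (1 + K)*(-2) = 4 - (-2 - 2*K) = 4 + (2 + 2*K) = 6 + 2*K)
N = -12900
(E(-115, -9) + 22078) + N = ((6 + 2*(-9)) + 22078) - 12900 = ((6 - 18) + 22078) - 12900 = (-12 + 22078) - 12900 = 22066 - 12900 = 9166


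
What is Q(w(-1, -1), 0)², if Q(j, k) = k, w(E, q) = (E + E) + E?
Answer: 0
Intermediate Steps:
w(E, q) = 3*E (w(E, q) = 2*E + E = 3*E)
Q(w(-1, -1), 0)² = 0² = 0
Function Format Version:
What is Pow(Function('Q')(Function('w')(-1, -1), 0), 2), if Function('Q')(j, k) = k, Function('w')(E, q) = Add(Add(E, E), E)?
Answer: 0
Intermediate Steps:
Function('w')(E, q) = Mul(3, E) (Function('w')(E, q) = Add(Mul(2, E), E) = Mul(3, E))
Pow(Function('Q')(Function('w')(-1, -1), 0), 2) = Pow(0, 2) = 0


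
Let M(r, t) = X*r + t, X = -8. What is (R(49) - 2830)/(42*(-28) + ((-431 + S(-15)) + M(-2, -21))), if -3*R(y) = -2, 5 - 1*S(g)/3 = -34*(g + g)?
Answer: 8488/13971 ≈ 0.60754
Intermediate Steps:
S(g) = 15 + 204*g (S(g) = 15 - (-102)*(g + g) = 15 - (-102)*2*g = 15 - (-204)*g = 15 + 204*g)
R(y) = ⅔ (R(y) = -⅓*(-2) = ⅔)
M(r, t) = t - 8*r (M(r, t) = -8*r + t = t - 8*r)
(R(49) - 2830)/(42*(-28) + ((-431 + S(-15)) + M(-2, -21))) = (⅔ - 2830)/(42*(-28) + ((-431 + (15 + 204*(-15))) + (-21 - 8*(-2)))) = -8488/(3*(-1176 + ((-431 + (15 - 3060)) + (-21 + 16)))) = -8488/(3*(-1176 + ((-431 - 3045) - 5))) = -8488/(3*(-1176 + (-3476 - 5))) = -8488/(3*(-1176 - 3481)) = -8488/3/(-4657) = -8488/3*(-1/4657) = 8488/13971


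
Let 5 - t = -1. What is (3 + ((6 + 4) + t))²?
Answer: 361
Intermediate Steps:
t = 6 (t = 5 - 1*(-1) = 5 + 1 = 6)
(3 + ((6 + 4) + t))² = (3 + ((6 + 4) + 6))² = (3 + (10 + 6))² = (3 + 16)² = 19² = 361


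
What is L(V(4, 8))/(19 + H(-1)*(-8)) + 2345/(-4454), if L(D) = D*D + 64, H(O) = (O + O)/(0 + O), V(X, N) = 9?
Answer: 638795/13362 ≈ 47.807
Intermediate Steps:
H(O) = 2 (H(O) = (2*O)/O = 2)
L(D) = 64 + D**2 (L(D) = D**2 + 64 = 64 + D**2)
L(V(4, 8))/(19 + H(-1)*(-8)) + 2345/(-4454) = (64 + 9**2)/(19 + 2*(-8)) + 2345/(-4454) = (64 + 81)/(19 - 16) + 2345*(-1/4454) = 145/3 - 2345/4454 = 638795/13362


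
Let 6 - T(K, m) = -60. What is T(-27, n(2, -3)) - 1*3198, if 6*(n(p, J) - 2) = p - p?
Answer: -3132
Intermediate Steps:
n(p, J) = 2 (n(p, J) = 2 + (p - p)/6 = 2 + (⅙)*0 = 2 + 0 = 2)
T(K, m) = 66 (T(K, m) = 6 - 1*(-60) = 6 + 60 = 66)
T(-27, n(2, -3)) - 1*3198 = 66 - 1*3198 = 66 - 3198 = -3132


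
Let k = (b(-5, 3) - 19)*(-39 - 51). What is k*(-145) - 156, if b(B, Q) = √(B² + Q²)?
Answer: -248106 + 13050*√34 ≈ -1.7201e+5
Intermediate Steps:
k = 1710 - 90*√34 (k = (√((-5)² + 3²) - 19)*(-39 - 51) = (√(25 + 9) - 19)*(-90) = (√34 - 19)*(-90) = (-19 + √34)*(-90) = 1710 - 90*√34 ≈ 1185.2)
k*(-145) - 156 = (1710 - 90*√34)*(-145) - 156 = (-247950 + 13050*√34) - 156 = -248106 + 13050*√34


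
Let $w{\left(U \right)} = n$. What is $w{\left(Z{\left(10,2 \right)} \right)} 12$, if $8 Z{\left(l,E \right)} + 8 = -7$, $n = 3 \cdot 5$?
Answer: $180$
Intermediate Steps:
$n = 15$
$Z{\left(l,E \right)} = - \frac{15}{8}$ ($Z{\left(l,E \right)} = -1 + \frac{1}{8} \left(-7\right) = -1 - \frac{7}{8} = - \frac{15}{8}$)
$w{\left(U \right)} = 15$
$w{\left(Z{\left(10,2 \right)} \right)} 12 = 15 \cdot 12 = 180$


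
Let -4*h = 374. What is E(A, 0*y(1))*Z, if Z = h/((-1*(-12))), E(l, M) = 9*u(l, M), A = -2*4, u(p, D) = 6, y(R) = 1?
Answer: -1683/4 ≈ -420.75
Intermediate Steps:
h = -187/2 (h = -¼*374 = -187/2 ≈ -93.500)
A = -8
E(l, M) = 54 (E(l, M) = 9*6 = 54)
Z = -187/24 (Z = -187/(2*((-1*(-12)))) = -187/2/12 = -187/2*1/12 = -187/24 ≈ -7.7917)
E(A, 0*y(1))*Z = 54*(-187/24) = -1683/4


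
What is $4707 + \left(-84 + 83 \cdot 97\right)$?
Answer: $12674$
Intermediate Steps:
$4707 + \left(-84 + 83 \cdot 97\right) = 4707 + \left(-84 + 8051\right) = 4707 + 7967 = 12674$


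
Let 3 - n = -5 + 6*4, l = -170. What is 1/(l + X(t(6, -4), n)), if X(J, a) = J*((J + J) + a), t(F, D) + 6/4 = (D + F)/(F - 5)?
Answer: -2/355 ≈ -0.0056338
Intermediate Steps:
t(F, D) = -3/2 + (D + F)/(-5 + F) (t(F, D) = -3/2 + (D + F)/(F - 5) = -3/2 + (D + F)/(-5 + F))
n = -16 (n = 3 - (-5 + 6*4) = 3 - (-5 + 24) = 3 - 1*19 = 3 - 19 = -16)
X(J, a) = J*(a + 2*J) (X(J, a) = J*(2*J + a) = J*(a + 2*J))
1/(l + X(t(6, -4), n)) = 1/(-170 + ((15 - 1*6 + 2*(-4))/(2*(-5 + 6)))*(-16 + 2*((15 - 1*6 + 2*(-4))/(2*(-5 + 6))))) = 1/(-170 + ((½)*(15 - 6 - 8)/1)*(-16 + 2*((½)*(15 - 6 - 8)/1))) = 1/(-170 + ((½)*1*1)*(-16 + 2*((½)*1*1))) = 1/(-170 + (-16 + 2*(½))/2) = 1/(-170 + (-16 + 1)/2) = 1/(-170 + (½)*(-15)) = 1/(-170 - 15/2) = 1/(-355/2) = -2/355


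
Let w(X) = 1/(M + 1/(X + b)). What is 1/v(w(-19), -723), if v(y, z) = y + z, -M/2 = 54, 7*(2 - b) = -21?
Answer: -1513/1093913 ≈ -0.0013831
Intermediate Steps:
b = 5 (b = 2 - ⅐*(-21) = 2 + 3 = 5)
M = -108 (M = -2*54 = -108)
w(X) = 1/(-108 + 1/(5 + X)) (w(X) = 1/(-108 + 1/(X + 5)) = 1/(-108 + 1/(5 + X)))
1/v(w(-19), -723) = 1/((-5 - 1*(-19))/(539 + 108*(-19)) - 723) = 1/((-5 + 19)/(539 - 2052) - 723) = 1/(14/(-1513) - 723) = 1/(-1/1513*14 - 723) = 1/(-14/1513 - 723) = 1/(-1093913/1513) = -1513/1093913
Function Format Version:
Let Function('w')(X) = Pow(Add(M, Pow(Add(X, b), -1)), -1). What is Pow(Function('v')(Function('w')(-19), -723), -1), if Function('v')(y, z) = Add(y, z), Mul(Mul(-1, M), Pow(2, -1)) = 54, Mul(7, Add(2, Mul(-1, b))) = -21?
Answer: Rational(-1513, 1093913) ≈ -0.0013831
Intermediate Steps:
b = 5 (b = Add(2, Mul(Rational(-1, 7), -21)) = Add(2, 3) = 5)
M = -108 (M = Mul(-2, 54) = -108)
Function('w')(X) = Pow(Add(-108, Pow(Add(5, X), -1)), -1) (Function('w')(X) = Pow(Add(-108, Pow(Add(X, 5), -1)), -1) = Pow(Add(-108, Pow(Add(5, X), -1)), -1))
Pow(Function('v')(Function('w')(-19), -723), -1) = Pow(Add(Mul(Pow(Add(539, Mul(108, -19)), -1), Add(-5, Mul(-1, -19))), -723), -1) = Pow(Add(Mul(Pow(Add(539, -2052), -1), Add(-5, 19)), -723), -1) = Pow(Add(Mul(Pow(-1513, -1), 14), -723), -1) = Pow(Add(Mul(Rational(-1, 1513), 14), -723), -1) = Pow(Add(Rational(-14, 1513), -723), -1) = Pow(Rational(-1093913, 1513), -1) = Rational(-1513, 1093913)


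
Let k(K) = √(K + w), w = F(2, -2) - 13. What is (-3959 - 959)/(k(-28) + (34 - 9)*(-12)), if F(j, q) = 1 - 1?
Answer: 1475400/90041 + 4918*I*√41/90041 ≈ 16.386 + 0.34974*I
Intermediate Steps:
F(j, q) = 0
w = -13 (w = 0 - 13 = -13)
k(K) = √(-13 + K) (k(K) = √(K - 13) = √(-13 + K))
(-3959 - 959)/(k(-28) + (34 - 9)*(-12)) = (-3959 - 959)/(√(-13 - 28) + (34 - 9)*(-12)) = -4918/(√(-41) + 25*(-12)) = -4918/(I*√41 - 300) = -4918/(-300 + I*√41)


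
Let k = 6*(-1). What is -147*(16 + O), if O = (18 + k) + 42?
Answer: -10290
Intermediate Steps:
k = -6
O = 54 (O = (18 - 6) + 42 = 12 + 42 = 54)
-147*(16 + O) = -147*(16 + 54) = -147*70 = -10290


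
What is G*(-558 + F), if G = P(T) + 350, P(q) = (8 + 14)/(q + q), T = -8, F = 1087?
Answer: 1475381/8 ≈ 1.8442e+5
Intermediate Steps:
P(q) = 11/q (P(q) = 22/((2*q)) = 22*(1/(2*q)) = 11/q)
G = 2789/8 (G = 11/(-8) + 350 = 11*(-⅛) + 350 = -11/8 + 350 = 2789/8 ≈ 348.63)
G*(-558 + F) = 2789*(-558 + 1087)/8 = (2789/8)*529 = 1475381/8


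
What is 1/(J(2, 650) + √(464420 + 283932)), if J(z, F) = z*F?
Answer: 325/235412 - √11693/117706 ≈ 0.00046188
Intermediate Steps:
J(z, F) = F*z
1/(J(2, 650) + √(464420 + 283932)) = 1/(650*2 + √(464420 + 283932)) = 1/(1300 + √748352) = 1/(1300 + 8*√11693)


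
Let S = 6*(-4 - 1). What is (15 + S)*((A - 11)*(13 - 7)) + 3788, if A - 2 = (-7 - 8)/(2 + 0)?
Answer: 5273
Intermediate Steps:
A = -11/2 (A = 2 + (-7 - 8)/(2 + 0) = 2 - 15/2 = -11/2 ≈ -5.5000)
S = -30 (S = 6*(-5) = -30)
(15 + S)*((A - 11)*(13 - 7)) + 3788 = (15 - 30)*((-11/2 - 11)*(13 - 7)) + 3788 = -(-495)*6/2 + 3788 = -15*(-99) + 3788 = 1485 + 3788 = 5273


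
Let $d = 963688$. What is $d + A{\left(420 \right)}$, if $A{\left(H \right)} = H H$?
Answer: $1140088$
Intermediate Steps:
$A{\left(H \right)} = H^{2}$
$d + A{\left(420 \right)} = 963688 + 420^{2} = 963688 + 176400 = 1140088$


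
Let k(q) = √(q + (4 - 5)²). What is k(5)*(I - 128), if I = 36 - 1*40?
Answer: -132*√6 ≈ -323.33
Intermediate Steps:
I = -4 (I = 36 - 40 = -4)
k(q) = √(1 + q) (k(q) = √(q + (-1)²) = √(q + 1) = √(1 + q))
k(5)*(I - 128) = √(1 + 5)*(-4 - 128) = √6*(-132) = -132*√6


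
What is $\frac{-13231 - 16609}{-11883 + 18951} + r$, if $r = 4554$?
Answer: $\frac{8039458}{1767} \approx 4549.8$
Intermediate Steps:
$\frac{-13231 - 16609}{-11883 + 18951} + r = \frac{-13231 - 16609}{-11883 + 18951} + 4554 = - \frac{29840}{7068} + 4554 = \left(-29840\right) \frac{1}{7068} + 4554 = - \frac{7460}{1767} + 4554 = \frac{8039458}{1767}$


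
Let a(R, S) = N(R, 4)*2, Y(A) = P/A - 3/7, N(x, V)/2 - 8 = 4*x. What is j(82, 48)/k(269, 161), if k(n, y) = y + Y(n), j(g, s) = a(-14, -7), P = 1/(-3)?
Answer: -1084608/907061 ≈ -1.1957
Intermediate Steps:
N(x, V) = 16 + 8*x (N(x, V) = 16 + 2*(4*x) = 16 + 8*x)
P = -⅓ ≈ -0.33333
Y(A) = -3/7 - 1/(3*A) (Y(A) = -1/(3*A) - 3/7 = -3/7 - 1/(3*A))
a(R, S) = 32 + 16*R (a(R, S) = (16 + 8*R)*2 = 32 + 16*R)
j(g, s) = -192 (j(g, s) = 32 + 16*(-14) = 32 - 224 = -192)
k(n, y) = y + (-7 - 9*n)/(21*n)
j(82, 48)/k(269, 161) = -192/(-3/7 + 161 - ⅓/269) = -192/(-3/7 + 161 - ⅓*1/269) = -192/(-3/7 + 161 - 1/807) = -192/907061/5649 = -192*5649/907061 = -1084608/907061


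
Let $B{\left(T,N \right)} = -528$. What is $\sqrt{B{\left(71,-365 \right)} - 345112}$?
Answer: $2 i \sqrt{86410} \approx 587.91 i$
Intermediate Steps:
$\sqrt{B{\left(71,-365 \right)} - 345112} = \sqrt{-528 - 345112} = \sqrt{-345640} = 2 i \sqrt{86410}$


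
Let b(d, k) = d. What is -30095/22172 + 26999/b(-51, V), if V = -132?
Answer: -600156673/1130772 ≈ -530.75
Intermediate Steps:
-30095/22172 + 26999/b(-51, V) = -30095/22172 + 26999/(-51) = -30095*1/22172 + 26999*(-1/51) = -30095/22172 - 26999/51 = -600156673/1130772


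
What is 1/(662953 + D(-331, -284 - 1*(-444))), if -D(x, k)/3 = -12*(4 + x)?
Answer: 1/651181 ≈ 1.5357e-6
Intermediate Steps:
D(x, k) = 144 + 36*x (D(x, k) = -(-36)*(4 + x) = -3*(-48 - 12*x) = 144 + 36*x)
1/(662953 + D(-331, -284 - 1*(-444))) = 1/(662953 + (144 + 36*(-331))) = 1/(662953 + (144 - 11916)) = 1/(662953 - 11772) = 1/651181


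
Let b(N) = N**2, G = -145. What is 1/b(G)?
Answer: 1/21025 ≈ 4.7562e-5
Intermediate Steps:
1/b(G) = 1/((-145)**2) = 1/21025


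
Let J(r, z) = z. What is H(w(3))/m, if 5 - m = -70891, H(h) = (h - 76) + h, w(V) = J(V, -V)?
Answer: -41/35448 ≈ -0.0011566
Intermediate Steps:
w(V) = -V
H(h) = -76 + 2*h (H(h) = (-76 + h) + h = -76 + 2*h)
m = 70896 (m = 5 - 1*(-70891) = 5 + 70891 = 70896)
H(w(3))/m = (-76 + 2*(-1*3))/70896 = (-76 + 2*(-3))*(1/70896) = (-76 - 6)*(1/70896) = -82*1/70896 = -41/35448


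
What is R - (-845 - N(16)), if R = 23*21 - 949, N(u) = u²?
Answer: 635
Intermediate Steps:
R = -466 (R = 483 - 949 = -466)
R - (-845 - N(16)) = -466 - (-845 - 1*16²) = -466 - (-845 - 1*256) = -466 - (-845 - 256) = -466 - 1*(-1101) = -466 + 1101 = 635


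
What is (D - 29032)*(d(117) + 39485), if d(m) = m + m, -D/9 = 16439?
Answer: -7029587777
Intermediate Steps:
D = -147951 (D = -9*16439 = -147951)
d(m) = 2*m
(D - 29032)*(d(117) + 39485) = (-147951 - 29032)*(2*117 + 39485) = -176983*(234 + 39485) = -176983*39719 = -7029587777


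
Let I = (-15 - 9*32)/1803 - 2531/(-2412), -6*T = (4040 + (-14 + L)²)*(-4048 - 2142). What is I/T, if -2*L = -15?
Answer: 1277519/6105071742255 ≈ 2.0926e-7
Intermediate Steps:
L = 15/2 (L = -½*(-15) = 15/2 ≈ 7.5000)
T = 16846085/4 (T = -(4040 + (-14 + 15/2)²)*(-4048 - 2142)/6 = -(4040 + (-13/2)²)*(-6190)/6 = -(4040 + 169/4)*(-6190)/6 = -5443*(-6190)/8 = -⅙*(-50538255/2) = 16846085/4 ≈ 4.2115e+6)
I = 1277519/1449612 (I = (-15 - 288)*(1/1803) - 2531*(-1/2412) = -303*1/1803 + 2531/2412 = -101/601 + 2531/2412 = 1277519/1449612 ≈ 0.88128)
I/T = 1277519/(1449612*(16846085/4)) = (1277519/1449612)*(4/16846085) = 1277519/6105071742255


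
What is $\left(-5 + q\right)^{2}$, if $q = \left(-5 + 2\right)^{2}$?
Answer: $16$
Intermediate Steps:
$q = 9$ ($q = \left(-3\right)^{2} = 9$)
$\left(-5 + q\right)^{2} = \left(-5 + 9\right)^{2} = 4^{2} = 16$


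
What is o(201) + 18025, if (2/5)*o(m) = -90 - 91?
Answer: 35145/2 ≈ 17573.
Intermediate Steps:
o(m) = -905/2 (o(m) = 5*(-90 - 91)/2 = (5/2)*(-181) = -905/2)
o(201) + 18025 = -905/2 + 18025 = 35145/2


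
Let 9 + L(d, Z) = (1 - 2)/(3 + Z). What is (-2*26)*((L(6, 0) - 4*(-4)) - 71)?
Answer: 10036/3 ≈ 3345.3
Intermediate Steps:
L(d, Z) = -9 - 1/(3 + Z) (L(d, Z) = -9 + (1 - 2)/(3 + Z) = -9 - 1/(3 + Z))
(-2*26)*((L(6, 0) - 4*(-4)) - 71) = (-2*26)*(((-28 - 9*0)/(3 + 0) - 4*(-4)) - 71) = -52*(((-28 + 0)/3 + 16) - 71) = -52*(((1/3)*(-28) + 16) - 71) = -52*((-28/3 + 16) - 71) = -52*(20/3 - 71) = -52*(-193/3) = 10036/3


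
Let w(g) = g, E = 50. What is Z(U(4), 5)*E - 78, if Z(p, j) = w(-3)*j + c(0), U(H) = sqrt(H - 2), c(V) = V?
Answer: -828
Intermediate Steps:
U(H) = sqrt(-2 + H)
Z(p, j) = -3*j (Z(p, j) = -3*j + 0 = -3*j)
Z(U(4), 5)*E - 78 = -3*5*50 - 78 = -15*50 - 78 = -750 - 78 = -828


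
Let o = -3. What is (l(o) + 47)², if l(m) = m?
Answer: 1936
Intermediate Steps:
(l(o) + 47)² = (-3 + 47)² = 44² = 1936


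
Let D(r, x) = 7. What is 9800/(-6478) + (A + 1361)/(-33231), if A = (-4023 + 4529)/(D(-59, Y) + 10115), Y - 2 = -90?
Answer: -846403365386/544741792749 ≈ -1.5538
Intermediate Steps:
Y = -88 (Y = 2 - 90 = -88)
A = 253/5061 (A = (-4023 + 4529)/(7 + 10115) = 506/10122 = 506*(1/10122) = 253/5061 ≈ 0.049990)
9800/(-6478) + (A + 1361)/(-33231) = 9800/(-6478) + (253/5061 + 1361)/(-33231) = 9800*(-1/6478) + (6888274/5061)*(-1/33231) = -4900/3239 - 6888274/168182091 = -846403365386/544741792749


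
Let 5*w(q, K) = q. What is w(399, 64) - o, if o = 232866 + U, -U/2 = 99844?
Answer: -165491/5 ≈ -33098.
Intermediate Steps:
U = -199688 (U = -2*99844 = -199688)
w(q, K) = q/5
o = 33178 (o = 232866 - 199688 = 33178)
w(399, 64) - o = (⅕)*399 - 1*33178 = 399/5 - 33178 = -165491/5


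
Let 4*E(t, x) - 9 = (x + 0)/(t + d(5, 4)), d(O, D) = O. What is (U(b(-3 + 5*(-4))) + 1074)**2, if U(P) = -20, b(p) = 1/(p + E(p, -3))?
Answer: 1110916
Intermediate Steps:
E(t, x) = 9/4 + x/(4*(5 + t)) (E(t, x) = 9/4 + ((x + 0)/(t + 5))/4 = 9/4 + (x/(5 + t))/4 = 9/4 + x/(4*(5 + t)))
b(p) = 1/(p + (42 + 9*p)/(4*(5 + p))) (b(p) = 1/(p + (45 - 3 + 9*p)/(4*(5 + p))) = 1/(p + (42 + 9*p)/(4*(5 + p))))
(U(b(-3 + 5*(-4))) + 1074)**2 = (-20 + 1074)**2 = 1054**2 = 1110916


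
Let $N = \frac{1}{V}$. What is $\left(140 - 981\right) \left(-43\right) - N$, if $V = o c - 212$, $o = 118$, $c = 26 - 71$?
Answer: $\frac{199692087}{5522} \approx 36163.0$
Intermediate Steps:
$c = -45$ ($c = 26 - 71 = -45$)
$V = -5522$ ($V = 118 \left(-45\right) - 212 = -5310 - 212 = -5522$)
$N = - \frac{1}{5522}$ ($N = \frac{1}{-5522} = - \frac{1}{5522} \approx -0.00018109$)
$\left(140 - 981\right) \left(-43\right) - N = \left(140 - 981\right) \left(-43\right) - - \frac{1}{5522} = \left(140 - 981\right) \left(-43\right) + \frac{1}{5522} = \left(-841\right) \left(-43\right) + \frac{1}{5522} = 36163 + \frac{1}{5522} = \frac{199692087}{5522}$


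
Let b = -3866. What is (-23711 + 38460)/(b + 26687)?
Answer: 14749/22821 ≈ 0.64629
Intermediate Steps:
(-23711 + 38460)/(b + 26687) = (-23711 + 38460)/(-3866 + 26687) = 14749/22821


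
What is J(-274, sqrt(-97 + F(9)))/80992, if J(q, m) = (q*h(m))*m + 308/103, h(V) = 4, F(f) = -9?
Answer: 77/2085544 - 137*I*sqrt(106)/10124 ≈ 3.6921e-5 - 0.13932*I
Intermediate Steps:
J(q, m) = 308/103 + 4*m*q (J(q, m) = (q*4)*m + 308/103 = (4*q)*m + 308*(1/103) = 4*m*q + 308/103 = 308/103 + 4*m*q)
J(-274, sqrt(-97 + F(9)))/80992 = (308/103 + 4*sqrt(-97 - 9)*(-274))/80992 = (308/103 + 4*sqrt(-106)*(-274))*(1/80992) = (308/103 + 4*(I*sqrt(106))*(-274))*(1/80992) = (308/103 - 1096*I*sqrt(106))*(1/80992) = 77/2085544 - 137*I*sqrt(106)/10124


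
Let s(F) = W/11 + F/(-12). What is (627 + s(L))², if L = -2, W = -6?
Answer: 1710401449/4356 ≈ 3.9265e+5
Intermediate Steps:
s(F) = -6/11 - F/12 (s(F) = -6/11 + F/(-12) = -6*1/11 + F*(-1/12) = -6/11 - F/12)
(627 + s(L))² = (627 + (-6/11 - 1/12*(-2)))² = (627 + (-6/11 + ⅙))² = (627 - 25/66)² = (41357/66)² = 1710401449/4356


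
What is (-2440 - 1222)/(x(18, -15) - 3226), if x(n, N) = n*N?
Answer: 1831/1748 ≈ 1.0475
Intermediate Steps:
x(n, N) = N*n
(-2440 - 1222)/(x(18, -15) - 3226) = (-2440 - 1222)/(-15*18 - 3226) = -3662/(-270 - 3226) = -3662/(-3496) = -3662*(-1/3496) = 1831/1748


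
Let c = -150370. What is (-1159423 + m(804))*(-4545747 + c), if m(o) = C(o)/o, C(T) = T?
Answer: 5444781364374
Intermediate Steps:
m(o) = 1 (m(o) = o/o = 1)
(-1159423 + m(804))*(-4545747 + c) = (-1159423 + 1)*(-4545747 - 150370) = -1159422*(-4696117) = 5444781364374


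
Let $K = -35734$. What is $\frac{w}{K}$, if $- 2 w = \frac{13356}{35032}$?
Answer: $\frac{3339}{625916744} \approx 5.3346 \cdot 10^{-6}$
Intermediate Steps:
$w = - \frac{3339}{17516}$ ($w = - \frac{13356 \cdot \frac{1}{35032}}{2} = \left(- \frac{1}{2}\right) \frac{3339}{8758} = - \frac{3339}{17516} \approx -0.19063$)
$\frac{w}{K} = - \frac{3339}{17516 \left(-35734\right)} = \left(- \frac{3339}{17516}\right) \left(- \frac{1}{35734}\right) = \frac{3339}{625916744}$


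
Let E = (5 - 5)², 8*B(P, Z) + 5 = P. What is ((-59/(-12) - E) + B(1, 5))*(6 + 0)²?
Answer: 159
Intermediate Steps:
B(P, Z) = -5/8 + P/8
E = 0 (E = 0² = 0)
((-59/(-12) - E) + B(1, 5))*(6 + 0)² = ((-59/(-12) - 1*0) + (-5/8 + (⅛)*1))*(6 + 0)² = ((-59*(-1/12) + 0) + (-5/8 + ⅛))*6² = ((59/12 + 0) - ½)*36 = (59/12 - ½)*36 = (53/12)*36 = 159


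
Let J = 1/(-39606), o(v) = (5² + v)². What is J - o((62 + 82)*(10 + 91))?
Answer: -8406601670167/39606 ≈ -2.1226e+8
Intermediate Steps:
o(v) = (25 + v)²
J = -1/39606 ≈ -2.5249e-5
J - o((62 + 82)*(10 + 91)) = -1/39606 - (25 + (62 + 82)*(10 + 91))² = -1/39606 - (25 + 144*101)² = -1/39606 - (25 + 14544)² = -1/39606 - 1*14569² = -1/39606 - 1*212255761 = -1/39606 - 212255761 = -8406601670167/39606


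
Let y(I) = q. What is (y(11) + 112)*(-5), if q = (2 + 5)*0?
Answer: -560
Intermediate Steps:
q = 0 (q = 7*0 = 0)
y(I) = 0
(y(11) + 112)*(-5) = (0 + 112)*(-5) = 112*(-5) = -560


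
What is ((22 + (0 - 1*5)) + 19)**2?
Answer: 1296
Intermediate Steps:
((22 + (0 - 1*5)) + 19)**2 = ((22 + (0 - 5)) + 19)**2 = ((22 - 5) + 19)**2 = (17 + 19)**2 = 36**2 = 1296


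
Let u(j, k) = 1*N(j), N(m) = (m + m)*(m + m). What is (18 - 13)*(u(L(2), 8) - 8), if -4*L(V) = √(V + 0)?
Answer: -75/2 ≈ -37.500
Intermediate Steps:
N(m) = 4*m² (N(m) = (2*m)*(2*m) = 4*m²)
L(V) = -√V/4 (L(V) = -√(V + 0)/4 = -√V/4)
u(j, k) = 4*j² (u(j, k) = 1*(4*j²) = 4*j²)
(18 - 13)*(u(L(2), 8) - 8) = (18 - 13)*(4*(-√2/4)² - 8) = 5*(4*(⅛) - 8) = 5*(½ - 8) = 5*(-15/2) = -75/2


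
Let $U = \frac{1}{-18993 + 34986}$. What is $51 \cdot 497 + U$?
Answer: $\frac{405374572}{15993} \approx 25347.0$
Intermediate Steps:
$U = \frac{1}{15993} \approx 6.2527 \cdot 10^{-5}$
$51 \cdot 497 + U = 51 \cdot 497 + \frac{1}{15993} = 25347 + \frac{1}{15993} = \frac{405374572}{15993}$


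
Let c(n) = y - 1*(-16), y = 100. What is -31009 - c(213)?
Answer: -31125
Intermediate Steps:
c(n) = 116 (c(n) = 100 - 1*(-16) = 100 + 16 = 116)
-31009 - c(213) = -31009 - 1*116 = -31009 - 116 = -31125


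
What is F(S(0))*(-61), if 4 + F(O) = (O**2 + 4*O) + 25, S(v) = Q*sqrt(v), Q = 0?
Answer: -1281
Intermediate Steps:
S(v) = 0 (S(v) = 0*sqrt(v) = 0)
F(O) = 21 + O**2 + 4*O (F(O) = -4 + ((O**2 + 4*O) + 25) = -4 + (25 + O**2 + 4*O) = 21 + O**2 + 4*O)
F(S(0))*(-61) = (21 + 0**2 + 4*0)*(-61) = (21 + 0 + 0)*(-61) = 21*(-61) = -1281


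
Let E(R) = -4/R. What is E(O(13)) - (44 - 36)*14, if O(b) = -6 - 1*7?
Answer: -1452/13 ≈ -111.69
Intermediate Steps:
O(b) = -13 (O(b) = -6 - 7 = -13)
E(O(13)) - (44 - 36)*14 = -4/(-13) - (44 - 36)*14 = -4*(-1/13) - 8*14 = 4/13 - 1*112 = 4/13 - 112 = -1452/13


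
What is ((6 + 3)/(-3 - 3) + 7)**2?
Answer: 121/4 ≈ 30.250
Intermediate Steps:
((6 + 3)/(-3 - 3) + 7)**2 = (9/(-6) + 7)**2 = (9*(-1/6) + 7)**2 = (-3/2 + 7)**2 = (11/2)**2 = 121/4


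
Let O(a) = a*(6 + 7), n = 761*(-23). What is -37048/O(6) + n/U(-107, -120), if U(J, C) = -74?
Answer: -688159/2886 ≈ -238.45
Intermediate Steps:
n = -17503
O(a) = 13*a (O(a) = a*13 = 13*a)
-37048/O(6) + n/U(-107, -120) = -37048/(13*6) - 17503/(-74) = -37048/78 - 17503*(-1/74) = -37048*1/78 + 17503/74 = -18524/39 + 17503/74 = -688159/2886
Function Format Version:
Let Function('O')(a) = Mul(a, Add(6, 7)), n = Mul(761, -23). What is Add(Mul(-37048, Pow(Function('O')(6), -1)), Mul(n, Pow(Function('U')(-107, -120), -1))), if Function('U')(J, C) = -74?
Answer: Rational(-688159, 2886) ≈ -238.45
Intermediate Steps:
n = -17503
Function('O')(a) = Mul(13, a) (Function('O')(a) = Mul(a, 13) = Mul(13, a))
Add(Mul(-37048, Pow(Function('O')(6), -1)), Mul(n, Pow(Function('U')(-107, -120), -1))) = Add(Mul(-37048, Pow(Mul(13, 6), -1)), Mul(-17503, Pow(-74, -1))) = Add(Mul(-37048, Pow(78, -1)), Mul(-17503, Rational(-1, 74))) = Add(Mul(-37048, Rational(1, 78)), Rational(17503, 74)) = Add(Rational(-18524, 39), Rational(17503, 74)) = Rational(-688159, 2886)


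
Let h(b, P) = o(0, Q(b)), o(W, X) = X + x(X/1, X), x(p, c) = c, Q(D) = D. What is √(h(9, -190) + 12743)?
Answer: √12761 ≈ 112.96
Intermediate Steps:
o(W, X) = 2*X (o(W, X) = X + X = 2*X)
h(b, P) = 2*b
√(h(9, -190) + 12743) = √(2*9 + 12743) = √(18 + 12743) = √12761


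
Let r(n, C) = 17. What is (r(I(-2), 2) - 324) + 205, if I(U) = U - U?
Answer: -102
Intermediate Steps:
I(U) = 0
(r(I(-2), 2) - 324) + 205 = (17 - 324) + 205 = -307 + 205 = -102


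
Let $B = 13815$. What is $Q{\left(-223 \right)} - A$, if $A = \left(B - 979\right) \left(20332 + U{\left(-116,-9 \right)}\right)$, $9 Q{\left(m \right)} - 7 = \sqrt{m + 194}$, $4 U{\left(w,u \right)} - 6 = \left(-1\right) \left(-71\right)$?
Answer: $- \frac{2351057798}{9} + \frac{i \sqrt{29}}{9} \approx -2.6123 \cdot 10^{8} + 0.59835 i$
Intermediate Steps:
$U{\left(w,u \right)} = \frac{77}{4}$ ($U{\left(w,u \right)} = \frac{3}{2} + \frac{\left(-1\right) \left(-71\right)}{4} = \frac{3}{2} + \frac{1}{4} \cdot 71 = \frac{3}{2} + \frac{71}{4} = \frac{77}{4}$)
$Q{\left(m \right)} = \frac{7}{9} + \frac{\sqrt{194 + m}}{9}$ ($Q{\left(m \right)} = \frac{7}{9} + \frac{\sqrt{m + 194}}{9} = \frac{7}{9} + \frac{\sqrt{194 + m}}{9}$)
$A = 261228645$ ($A = \left(13815 - 979\right) \left(20332 + \frac{77}{4}\right) = 12836 \cdot \frac{81405}{4} = 261228645$)
$Q{\left(-223 \right)} - A = \left(\frac{7}{9} + \frac{\sqrt{194 - 223}}{9}\right) - 261228645 = \left(\frac{7}{9} + \frac{\sqrt{-29}}{9}\right) - 261228645 = \left(\frac{7}{9} + \frac{i \sqrt{29}}{9}\right) - 261228645 = - \frac{2351057798}{9} + \frac{i \sqrt{29}}{9}$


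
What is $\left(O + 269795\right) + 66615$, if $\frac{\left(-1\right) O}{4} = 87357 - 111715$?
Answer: $433842$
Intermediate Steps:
$O = 97432$ ($O = - 4 \left(87357 - 111715\right) = \left(-4\right) \left(-24358\right) = 97432$)
$\left(O + 269795\right) + 66615 = \left(97432 + 269795\right) + 66615 = 367227 + 66615 = 433842$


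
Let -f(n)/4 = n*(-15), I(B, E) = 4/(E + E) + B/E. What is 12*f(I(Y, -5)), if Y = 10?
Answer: -1728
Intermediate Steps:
I(B, E) = 2/E + B/E (I(B, E) = 4/((2*E)) + B/E = 4*(1/(2*E)) + B/E = 2/E + B/E)
f(n) = 60*n (f(n) = -4*n*(-15) = -(-60)*n = 60*n)
12*f(I(Y, -5)) = 12*(60*((2 + 10)/(-5))) = 12*(60*(-⅕*12)) = 12*(60*(-12/5)) = 12*(-144) = -1728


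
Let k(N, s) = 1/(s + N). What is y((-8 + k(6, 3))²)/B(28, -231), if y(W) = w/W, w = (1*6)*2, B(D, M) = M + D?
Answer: -972/1023323 ≈ -0.00094985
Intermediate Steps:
B(D, M) = D + M
k(N, s) = 1/(N + s)
w = 12 (w = 6*2 = 12)
y(W) = 12/W
y((-8 + k(6, 3))²)/B(28, -231) = (12/((-8 + 1/(6 + 3))²))/(28 - 231) = (12/((-8 + 1/9)²))/(-203) = (12/((-8 + ⅑)²))*(-1/203) = (12/((-71/9)²))*(-1/203) = (12/(5041/81))*(-1/203) = (12*(81/5041))*(-1/203) = (972/5041)*(-1/203) = -972/1023323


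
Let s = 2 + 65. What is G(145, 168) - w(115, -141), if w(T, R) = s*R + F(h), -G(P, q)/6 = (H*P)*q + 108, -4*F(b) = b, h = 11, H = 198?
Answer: -115723513/4 ≈ -2.8931e+7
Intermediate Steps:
s = 67
F(b) = -b/4
G(P, q) = -648 - 1188*P*q (G(P, q) = -6*((198*P)*q + 108) = -6*(198*P*q + 108) = -6*(108 + 198*P*q) = -648 - 1188*P*q)
w(T, R) = -11/4 + 67*R (w(T, R) = 67*R - ¼*11 = 67*R - 11/4 = -11/4 + 67*R)
G(145, 168) - w(115, -141) = (-648 - 1188*145*168) - (-11/4 + 67*(-141)) = (-648 - 28939680) - (-11/4 - 9447) = -28940328 - 1*(-37799/4) = -28940328 + 37799/4 = -115723513/4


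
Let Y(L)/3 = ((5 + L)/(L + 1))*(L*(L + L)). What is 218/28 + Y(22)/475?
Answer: 2288537/152950 ≈ 14.963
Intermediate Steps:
Y(L) = 6*L²*(5 + L)/(1 + L) (Y(L) = 3*(((5 + L)/(L + 1))*(L*(L + L))) = 3*(((5 + L)/(1 + L))*(L*(2*L))) = 3*(((5 + L)/(1 + L))*(2*L²)) = 3*(2*L²*(5 + L)/(1 + L)) = 6*L²*(5 + L)/(1 + L))
218/28 + Y(22)/475 = 218/28 + (6*22²*(5 + 22)/(1 + 22))/475 = 218*(1/28) + (6*484*27/23)*(1/475) = 109/14 + (6*484*(1/23)*27)*(1/475) = 109/14 + (78408/23)*(1/475) = 109/14 + 78408/10925 = 2288537/152950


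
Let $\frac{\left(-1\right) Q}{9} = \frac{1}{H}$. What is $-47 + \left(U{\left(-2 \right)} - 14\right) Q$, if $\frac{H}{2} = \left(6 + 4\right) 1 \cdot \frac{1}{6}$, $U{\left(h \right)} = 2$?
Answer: $- \frac{73}{5} \approx -14.6$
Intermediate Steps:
$H = \frac{10}{3}$ ($H = 2 \left(6 + 4\right) 1 \cdot \frac{1}{6} = 2 \cdot 10 \cdot 1 \cdot \frac{1}{6} = 2 \cdot 10 \cdot \frac{1}{6} = 2 \cdot \frac{5}{3} = \frac{10}{3} \approx 3.3333$)
$Q = - \frac{27}{10}$ ($Q = - \frac{9}{\frac{10}{3}} = \left(-9\right) \frac{3}{10} = - \frac{27}{10} \approx -2.7$)
$-47 + \left(U{\left(-2 \right)} - 14\right) Q = -47 + \left(2 - 14\right) \left(- \frac{27}{10}\right) = -47 - - \frac{162}{5} = -47 + \frac{162}{5} = - \frac{73}{5}$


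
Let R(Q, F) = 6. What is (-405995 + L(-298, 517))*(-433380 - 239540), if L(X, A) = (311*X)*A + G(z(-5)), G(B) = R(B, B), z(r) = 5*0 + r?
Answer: 32515840953800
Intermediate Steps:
z(r) = r (z(r) = 0 + r = r)
G(B) = 6
L(X, A) = 6 + 311*A*X (L(X, A) = (311*X)*A + 6 = 311*A*X + 6 = 6 + 311*A*X)
(-405995 + L(-298, 517))*(-433380 - 239540) = (-405995 + (6 + 311*517*(-298)))*(-433380 - 239540) = (-405995 + (6 - 47914526))*(-672920) = (-405995 - 47914520)*(-672920) = -48320515*(-672920) = 32515840953800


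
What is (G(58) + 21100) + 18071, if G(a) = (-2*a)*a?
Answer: 32443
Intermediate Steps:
G(a) = -2*a**2
(G(58) + 21100) + 18071 = (-2*58**2 + 21100) + 18071 = (-2*3364 + 21100) + 18071 = (-6728 + 21100) + 18071 = 14372 + 18071 = 32443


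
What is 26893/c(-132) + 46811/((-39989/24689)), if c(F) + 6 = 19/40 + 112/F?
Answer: -11142605175367/336427457 ≈ -33120.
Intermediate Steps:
c(F) = -221/40 + 112/F (c(F) = -6 + (19/40 + 112/F) = -221/40 + 112/F)
26893/c(-132) + 46811/((-39989/24689)) = 26893/(-221/40 + 112/(-132)) + 46811/((-39989/24689)) = 26893/(-221/40 + 112*(-1/132)) + 46811/((-39989*1/24689)) = 26893/(-221/40 - 28/33) + 46811/(-39989/24689) = 26893/(-8413/1320) + 46811*(-24689/39989) = 26893*(-1320/8413) - 1155716779/39989 = -35498760/8413 - 1155716779/39989 = -11142605175367/336427457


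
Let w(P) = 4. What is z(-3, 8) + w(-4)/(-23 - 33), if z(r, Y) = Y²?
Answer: 895/14 ≈ 63.929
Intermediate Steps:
z(-3, 8) + w(-4)/(-23 - 33) = 8² + 4/(-23 - 33) = 64 + 4/(-56) = 64 + 4*(-1/56) = 64 - 1/14 = 895/14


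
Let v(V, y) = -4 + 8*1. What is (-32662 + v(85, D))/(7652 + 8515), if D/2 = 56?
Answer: -10886/5389 ≈ -2.0200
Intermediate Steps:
D = 112 (D = 2*56 = 112)
v(V, y) = 4 (v(V, y) = -4 + 8 = 4)
(-32662 + v(85, D))/(7652 + 8515) = (-32662 + 4)/(7652 + 8515) = -32658/16167 = -32658*1/16167 = -10886/5389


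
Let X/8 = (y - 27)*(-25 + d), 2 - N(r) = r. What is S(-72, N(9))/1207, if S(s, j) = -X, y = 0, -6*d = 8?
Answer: -5688/1207 ≈ -4.7125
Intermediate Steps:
d = -4/3 (d = -⅙*8 = -4/3 ≈ -1.3333)
N(r) = 2 - r
X = 5688 (X = 8*((0 - 27)*(-25 - 4/3)) = 8*(-27*(-79/3)) = 8*711 = 5688)
S(s, j) = -5688 (S(s, j) = -1*5688 = -5688)
S(-72, N(9))/1207 = -5688/1207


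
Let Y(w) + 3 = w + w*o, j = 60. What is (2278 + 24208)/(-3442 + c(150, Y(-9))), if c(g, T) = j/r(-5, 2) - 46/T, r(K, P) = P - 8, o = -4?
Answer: -317832/41447 ≈ -7.6684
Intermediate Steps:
r(K, P) = -8 + P
Y(w) = -3 - 3*w (Y(w) = -3 + (w + w*(-4)) = -3 + (w - 4*w) = -3 - 3*w)
c(g, T) = -10 - 46/T (c(g, T) = 60/(-8 + 2) - 46/T = 60/(-6) - 46/T = 60*(-⅙) - 46/T = -10 - 46/T)
(2278 + 24208)/(-3442 + c(150, Y(-9))) = (2278 + 24208)/(-3442 + (-10 - 46/(-3 - 3*(-9)))) = 26486/(-3442 + (-10 - 46/(-3 + 27))) = 26486/(-3442 + (-10 - 46/24)) = 26486/(-3442 + (-10 - 46*1/24)) = 26486/(-3442 + (-10 - 23/12)) = 26486/(-3442 - 143/12) = 26486/(-41447/12) = 26486*(-12/41447) = -317832/41447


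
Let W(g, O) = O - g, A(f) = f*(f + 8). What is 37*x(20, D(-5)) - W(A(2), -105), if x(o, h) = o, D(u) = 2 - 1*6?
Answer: 865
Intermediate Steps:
D(u) = -4 (D(u) = 2 - 6 = -4)
A(f) = f*(8 + f)
37*x(20, D(-5)) - W(A(2), -105) = 37*20 - (-105 - 2*(8 + 2)) = 740 - (-105 - 2*10) = 740 - (-105 - 1*20) = 740 - (-105 - 20) = 740 - 1*(-125) = 740 + 125 = 865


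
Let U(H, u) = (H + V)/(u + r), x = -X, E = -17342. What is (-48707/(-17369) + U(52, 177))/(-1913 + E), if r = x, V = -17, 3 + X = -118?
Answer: -15122601/99663148310 ≈ -0.00015174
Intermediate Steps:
X = -121 (X = -3 - 118 = -121)
x = 121 (x = -1*(-121) = 121)
r = 121
U(H, u) = (-17 + H)/(121 + u) (U(H, u) = (H - 17)/(u + 121) = (-17 + H)/(121 + u))
(-48707/(-17369) + U(52, 177))/(-1913 + E) = (-48707/(-17369) + (-17 + 52)/(121 + 177))/(-1913 - 17342) = (-48707*(-1/17369) + 35/298)/(-19255) = (48707/17369 + (1/298)*35)*(-1/19255) = (48707/17369 + 35/298)*(-1/19255) = (15122601/5175962)*(-1/19255) = -15122601/99663148310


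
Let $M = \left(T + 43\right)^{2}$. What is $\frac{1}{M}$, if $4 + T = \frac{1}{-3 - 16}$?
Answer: $\frac{361}{547600} \approx 0.00065924$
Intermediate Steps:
$T = - \frac{77}{19}$ ($T = -4 + \frac{1}{-3 - 16} = -4 + \frac{1}{-19} = -4 - \frac{1}{19} = - \frac{77}{19} \approx -4.0526$)
$M = \frac{547600}{361}$ ($M = \left(- \frac{77}{19} + 43\right)^{2} = \left(\frac{740}{19}\right)^{2} = \frac{547600}{361} \approx 1516.9$)
$\frac{1}{M} = \frac{1}{\frac{547600}{361}} = \frac{361}{547600}$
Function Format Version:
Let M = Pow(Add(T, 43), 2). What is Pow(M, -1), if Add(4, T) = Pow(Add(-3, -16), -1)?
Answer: Rational(361, 547600) ≈ 0.00065924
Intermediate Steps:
T = Rational(-77, 19) (T = Add(-4, Pow(Add(-3, -16), -1)) = Add(-4, Pow(-19, -1)) = Add(-4, Rational(-1, 19)) = Rational(-77, 19) ≈ -4.0526)
M = Rational(547600, 361) (M = Pow(Add(Rational(-77, 19), 43), 2) = Pow(Rational(740, 19), 2) = Rational(547600, 361) ≈ 1516.9)
Pow(M, -1) = Pow(Rational(547600, 361), -1) = Rational(361, 547600)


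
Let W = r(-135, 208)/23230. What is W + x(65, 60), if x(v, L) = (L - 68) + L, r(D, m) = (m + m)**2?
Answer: 690508/11615 ≈ 59.450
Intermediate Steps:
r(D, m) = 4*m**2 (r(D, m) = (2*m)**2 = 4*m**2)
x(v, L) = -68 + 2*L (x(v, L) = (-68 + L) + L = -68 + 2*L)
W = 86528/11615 (W = (4*208**2)/23230 = (4*43264)*(1/23230) = 173056*(1/23230) = 86528/11615 ≈ 7.4497)
W + x(65, 60) = 86528/11615 + (-68 + 2*60) = 86528/11615 + (-68 + 120) = 86528/11615 + 52 = 690508/11615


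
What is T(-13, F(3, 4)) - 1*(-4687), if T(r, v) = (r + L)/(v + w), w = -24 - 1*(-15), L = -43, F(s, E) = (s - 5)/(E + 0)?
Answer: 89165/19 ≈ 4692.9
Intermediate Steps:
F(s, E) = (-5 + s)/E
w = -9 (w = -24 + 15 = -9)
T(r, v) = (-43 + r)/(-9 + v) (T(r, v) = (r - 43)/(v - 9) = (-43 + r)/(-9 + v))
T(-13, F(3, 4)) - 1*(-4687) = (-43 - 13)/(-9 + (-5 + 3)/4) - 1*(-4687) = -56/(-9 + (¼)*(-2)) + 4687 = -56/(-9 - ½) + 4687 = -56/(-19/2) + 4687 = -2/19*(-56) + 4687 = 112/19 + 4687 = 89165/19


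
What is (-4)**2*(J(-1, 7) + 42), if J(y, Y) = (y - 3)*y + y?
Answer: 720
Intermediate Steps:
J(y, Y) = y + y*(-3 + y) (J(y, Y) = (-3 + y)*y + y = y*(-3 + y) + y = y + y*(-3 + y))
(-4)**2*(J(-1, 7) + 42) = (-4)**2*(-(-2 - 1) + 42) = 16*(-1*(-3) + 42) = 16*(3 + 42) = 16*45 = 720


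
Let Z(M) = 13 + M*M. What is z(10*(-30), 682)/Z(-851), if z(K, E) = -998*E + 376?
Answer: -340130/362107 ≈ -0.93931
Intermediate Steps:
Z(M) = 13 + M**2
z(K, E) = 376 - 998*E
z(10*(-30), 682)/Z(-851) = (376 - 998*682)/(13 + (-851)**2) = (376 - 680636)/(13 + 724201) = -680260/724214 = -680260*1/724214 = -340130/362107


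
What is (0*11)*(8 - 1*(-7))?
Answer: 0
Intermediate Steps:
(0*11)*(8 - 1*(-7)) = 0*(8 + 7) = 0*15 = 0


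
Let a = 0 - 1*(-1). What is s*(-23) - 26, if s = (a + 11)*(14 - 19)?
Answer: 1354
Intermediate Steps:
a = 1 (a = 0 + 1 = 1)
s = -60 (s = (1 + 11)*(14 - 19) = 12*(-5) = -60)
s*(-23) - 26 = -60*(-23) - 26 = 1380 - 26 = 1354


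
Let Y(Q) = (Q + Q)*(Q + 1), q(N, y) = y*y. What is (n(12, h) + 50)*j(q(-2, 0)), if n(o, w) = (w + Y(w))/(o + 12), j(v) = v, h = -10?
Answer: 0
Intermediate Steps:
q(N, y) = y²
Y(Q) = 2*Q*(1 + Q) (Y(Q) = (2*Q)*(1 + Q) = 2*Q*(1 + Q))
n(o, w) = (w + 2*w*(1 + w))/(12 + o) (n(o, w) = (w + 2*w*(1 + w))/(o + 12) = (w + 2*w*(1 + w))/(12 + o))
(n(12, h) + 50)*j(q(-2, 0)) = (-10*(3 + 2*(-10))/(12 + 12) + 50)*0² = (-10*(3 - 20)/24 + 50)*0 = (-10*1/24*(-17) + 50)*0 = (85/12 + 50)*0 = (685/12)*0 = 0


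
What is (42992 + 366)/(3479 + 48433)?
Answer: 3097/3708 ≈ 0.83522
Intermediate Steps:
(42992 + 366)/(3479 + 48433) = 43358/51912 = 43358*(1/51912) = 3097/3708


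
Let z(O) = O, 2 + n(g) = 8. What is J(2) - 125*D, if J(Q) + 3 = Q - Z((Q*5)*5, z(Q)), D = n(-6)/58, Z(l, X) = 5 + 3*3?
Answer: -810/29 ≈ -27.931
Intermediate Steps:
n(g) = 6 (n(g) = -2 + 8 = 6)
Z(l, X) = 14 (Z(l, X) = 5 + 9 = 14)
D = 3/29 (D = 6/58 = 6*(1/58) = 3/29 ≈ 0.10345)
J(Q) = -17 + Q (J(Q) = -3 + (Q - 1*14) = -3 + (Q - 14) = -3 + (-14 + Q) = -17 + Q)
J(2) - 125*D = (-17 + 2) - 125*3/29 = -15 - 375/29 = -810/29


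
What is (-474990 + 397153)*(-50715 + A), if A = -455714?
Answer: 39418914073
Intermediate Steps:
(-474990 + 397153)*(-50715 + A) = (-474990 + 397153)*(-50715 - 455714) = -77837*(-506429) = 39418914073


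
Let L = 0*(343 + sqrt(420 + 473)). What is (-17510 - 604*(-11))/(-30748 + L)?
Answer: 5433/15374 ≈ 0.35339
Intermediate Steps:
L = 0 (L = 0*(343 + sqrt(893)) = 0)
(-17510 - 604*(-11))/(-30748 + L) = (-17510 - 604*(-11))/(-30748 + 0) = (-17510 + 6644)/(-30748) = -10866*(-1/30748) = 5433/15374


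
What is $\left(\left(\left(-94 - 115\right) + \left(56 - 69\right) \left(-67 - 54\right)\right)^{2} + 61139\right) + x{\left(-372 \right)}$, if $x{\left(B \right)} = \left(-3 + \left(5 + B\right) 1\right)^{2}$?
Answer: $2058535$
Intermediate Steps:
$x{\left(B \right)} = \left(2 + B\right)^{2}$ ($x{\left(B \right)} = \left(-3 + \left(5 + B\right)\right)^{2} = \left(2 + B\right)^{2}$)
$\left(\left(\left(-94 - 115\right) + \left(56 - 69\right) \left(-67 - 54\right)\right)^{2} + 61139\right) + x{\left(-372 \right)} = \left(\left(\left(-94 - 115\right) + \left(56 - 69\right) \left(-67 - 54\right)\right)^{2} + 61139\right) + \left(2 - 372\right)^{2} = \left(\left(\left(-94 - 115\right) - -1573\right)^{2} + 61139\right) + \left(-370\right)^{2} = \left(\left(-209 + 1573\right)^{2} + 61139\right) + 136900 = \left(1364^{2} + 61139\right) + 136900 = \left(1860496 + 61139\right) + 136900 = 1921635 + 136900 = 2058535$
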